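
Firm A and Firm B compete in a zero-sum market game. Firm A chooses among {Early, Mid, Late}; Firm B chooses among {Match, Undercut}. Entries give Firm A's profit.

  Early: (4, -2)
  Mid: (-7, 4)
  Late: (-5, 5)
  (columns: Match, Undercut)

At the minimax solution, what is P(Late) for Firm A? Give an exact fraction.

3/8

Row minima: Early → -2, Mid → -7, Late → -5; maximin = -2.
Column maxima: Match → 4, Undercut → 5; minimax = 4.
-2 ≠ 4, so there is no saddle point; optimal play is mixed.
Mid is strictly dominated by Late, so Firm A never plays it.
On the remaining 2×2 (Early, Late vs Match, Undercut):
Let Firm A play Early with probability p. Expected payoff against Match: 4p + (-5)(1−p) = 9p − 5; against Undercut: (-2)p + 5(1−p) = −7p + 5.
Setting these equal: 9p − 5 = −7p + 5 ⇒ 16p = 10 ⇒ p = 5/8, and the value is (9)·(5/8) − 5 = 5/8.
For Firm B: with q = P(Match), equating Early's and Late's payoffs gives 6q − 2 = −10q + 5 ⇒ q = 7/16.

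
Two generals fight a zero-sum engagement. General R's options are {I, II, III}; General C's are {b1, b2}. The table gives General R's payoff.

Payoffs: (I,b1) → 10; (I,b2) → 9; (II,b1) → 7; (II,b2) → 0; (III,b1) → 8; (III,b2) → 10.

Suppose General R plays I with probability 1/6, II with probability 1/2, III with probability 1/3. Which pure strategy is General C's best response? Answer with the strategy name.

b2

If General C plays b1, General R's expected payoff is (1/6)·10 + (1/2)·7 + (1/3)·8 = 47/6.
If General C plays b2, General R's expected payoff is (1/6)·9 + (1/2)·0 + (1/3)·10 = 29/6.
General C minimizes General R's payoff; the smallest is 29/6, so the best response is b2.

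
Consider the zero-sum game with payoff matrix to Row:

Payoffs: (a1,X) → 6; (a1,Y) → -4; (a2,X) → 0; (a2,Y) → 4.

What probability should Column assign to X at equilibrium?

4/7

Row minima: a1 → -4, a2 → 0; maximin = 0.
Column maxima: X → 6, Y → 4; minimax = 4.
0 ≠ 4, so there is no saddle point; optimal play is mixed.
Let Row play a1 with probability p. Expected payoff against X: 6p + 0(1−p) = 6p; against Y: (-4)p + 4(1−p) = −8p + 4.
Setting these equal: 6p = −8p + 4 ⇒ 14p = 4 ⇒ p = 2/7, and the value is (6)·(2/7) = 12/7.
For Column: with q = P(X), equating a1's and a2's payoffs gives 10q − 4 = −4q + 4 ⇒ q = 4/7.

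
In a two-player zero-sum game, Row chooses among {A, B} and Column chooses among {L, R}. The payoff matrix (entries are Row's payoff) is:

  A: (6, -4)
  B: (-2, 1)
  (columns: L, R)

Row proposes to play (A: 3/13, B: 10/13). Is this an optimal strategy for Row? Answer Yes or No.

Yes

Against L this mix gives (3/13)·6 + (10/13)·(-2) = -2/13.
Against R this mix gives (3/13)·(-4) + (10/13)·1 = -2/13.
All of Column's active replies (L, R) yield -2/13, and no column does worse for Row. The mix makes Column indifferent and guarantees -2/13, so it is optimal.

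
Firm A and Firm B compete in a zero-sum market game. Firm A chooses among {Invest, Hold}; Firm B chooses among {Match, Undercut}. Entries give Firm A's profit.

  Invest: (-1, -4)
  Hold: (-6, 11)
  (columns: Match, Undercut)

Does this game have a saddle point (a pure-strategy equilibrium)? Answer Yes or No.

Row minima: Invest → -4, Hold → -6; maximin = -4.
Column maxima: Match → -1, Undercut → 11; minimax = -1.
-4 ≠ -1, so no pure-strategy equilibrium exists.

No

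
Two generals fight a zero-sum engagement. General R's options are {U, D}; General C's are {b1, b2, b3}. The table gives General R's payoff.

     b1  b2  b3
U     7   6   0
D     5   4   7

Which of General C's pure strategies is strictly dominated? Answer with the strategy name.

b2 holds General R's payoff strictly below b1 in every row: 6 < 7, 4 < 5.
So b1 is strictly dominated for General C.

b1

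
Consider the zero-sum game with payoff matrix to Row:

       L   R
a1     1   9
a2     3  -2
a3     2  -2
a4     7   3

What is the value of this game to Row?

5

Row minima: a1 → 1, a2 → -2, a3 → -2, a4 → 3; maximin = 3.
Column maxima: L → 7, R → 9; minimax = 7.
3 ≠ 7, so there is no saddle point; optimal play is mixed.
a2 is strictly dominated by a4, so Row never plays it.
a3 is strictly dominated by a4, so Row never plays it.
On the remaining 2×2 (a1, a4 vs L, R):
Let Row play a1 with probability p. Expected payoff against L: 1p + 7(1−p) = −6p + 7; against R: 9p + 3(1−p) = 6p + 3.
Setting these equal: −6p + 7 = 6p + 3 ⇒ −12p = -4 ⇒ p = 1/3, and the value is (-6)·(1/3) + 7 = 5.
For Column: with q = P(L), equating a1's and a4's payoffs gives −8q + 9 = 4q + 3 ⇒ q = 1/2.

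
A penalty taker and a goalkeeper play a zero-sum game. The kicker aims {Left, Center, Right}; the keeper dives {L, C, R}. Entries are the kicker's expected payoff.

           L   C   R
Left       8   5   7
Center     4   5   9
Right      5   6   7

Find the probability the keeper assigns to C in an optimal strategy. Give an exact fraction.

Row minima: Left → 5, Center → 4, Right → 5; maximin = 5.
Column maxima: L → 8, C → 6, R → 9; minimax = 6.
5 ≠ 6, so there is no saddle point; optimal play is mixed.
R is strictly dominated by C (it gives the kicker strictly more in every row), so the keeper never plays it.
With R eliminated, Center is strictly dominated by Right (Right gives the kicker strictly more in every remaining column), so the kicker never plays it.
On the remaining 2×2 (Left, Right vs L, C):
Let the kicker play Left with probability p. Expected payoff against L: 8p + 5(1−p) = 3p + 5; against C: 5p + 6(1−p) = −p + 6.
Setting these equal: 3p + 5 = −p + 6 ⇒ 4p = 1 ⇒ p = 1/4, and the value is (3)·(1/4) + 5 = 23/4.
For the keeper: with q = P(L), equating Left's and Right's payoffs gives 3q + 5 = −q + 6 ⇒ q = 1/4.

3/4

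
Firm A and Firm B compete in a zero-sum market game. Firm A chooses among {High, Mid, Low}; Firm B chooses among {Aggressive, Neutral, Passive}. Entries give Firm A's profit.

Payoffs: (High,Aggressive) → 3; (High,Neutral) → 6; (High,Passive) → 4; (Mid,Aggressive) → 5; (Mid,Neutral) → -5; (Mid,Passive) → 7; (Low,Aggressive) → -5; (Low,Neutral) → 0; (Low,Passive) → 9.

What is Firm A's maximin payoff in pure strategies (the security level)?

Row minima: High → 3, Mid → -5, Low → -5.
The best of these is 3.

3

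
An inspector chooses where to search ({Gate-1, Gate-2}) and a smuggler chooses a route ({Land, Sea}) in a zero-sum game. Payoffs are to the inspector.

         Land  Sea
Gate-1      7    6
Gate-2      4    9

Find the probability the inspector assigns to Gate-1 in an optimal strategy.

5/6

Row minima: Gate-1 → 6, Gate-2 → 4; maximin = 6.
Column maxima: Land → 7, Sea → 9; minimax = 7.
6 ≠ 7, so there is no saddle point; optimal play is mixed.
Let the inspector play Gate-1 with probability p. Expected payoff against Land: 7p + 4(1−p) = 3p + 4; against Sea: 6p + 9(1−p) = −3p + 9.
Setting these equal: 3p + 4 = −3p + 9 ⇒ 6p = 5 ⇒ p = 5/6, and the value is (3)·(5/6) + 4 = 13/2.
For the smuggler: with q = P(Land), equating Gate-1's and Gate-2's payoffs gives q + 6 = −5q + 9 ⇒ q = 1/2.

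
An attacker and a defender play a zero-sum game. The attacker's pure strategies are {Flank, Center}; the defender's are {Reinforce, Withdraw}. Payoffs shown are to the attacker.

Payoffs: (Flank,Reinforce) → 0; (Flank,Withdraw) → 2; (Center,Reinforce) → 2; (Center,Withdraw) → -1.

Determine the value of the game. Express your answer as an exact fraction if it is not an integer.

Row minima: Flank → 0, Center → -1; maximin = 0.
Column maxima: Reinforce → 2, Withdraw → 2; minimax = 2.
0 ≠ 2, so there is no saddle point; optimal play is mixed.
Let the attacker play Flank with probability p. Expected payoff against Reinforce: 0p + 2(1−p) = −2p + 2; against Withdraw: 2p + (-1)(1−p) = 3p − 1.
Setting these equal: −2p + 2 = 3p − 1 ⇒ −5p = -3 ⇒ p = 3/5, and the value is (-2)·(3/5) + 2 = 4/5.
For the defender: with q = P(Reinforce), equating Flank's and Center's payoffs gives −2q + 2 = 3q − 1 ⇒ q = 3/5.

4/5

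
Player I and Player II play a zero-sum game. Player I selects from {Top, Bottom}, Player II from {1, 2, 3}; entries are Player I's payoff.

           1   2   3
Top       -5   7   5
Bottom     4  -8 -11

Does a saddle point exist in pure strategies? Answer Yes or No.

Row minima: Top → -5, Bottom → -11; maximin = -5.
Column maxima: 1 → 4, 2 → 7, 3 → 5; minimax = 4.
-5 ≠ 4, so no pure-strategy equilibrium exists.

No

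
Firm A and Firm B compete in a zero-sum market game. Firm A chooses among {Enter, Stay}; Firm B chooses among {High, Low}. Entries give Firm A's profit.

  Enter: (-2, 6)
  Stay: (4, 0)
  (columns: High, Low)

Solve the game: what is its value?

2

Row minima: Enter → -2, Stay → 0; maximin = 0.
Column maxima: High → 4, Low → 6; minimax = 4.
0 ≠ 4, so there is no saddle point; optimal play is mixed.
Let Firm A play Enter with probability p. Expected payoff against High: (-2)p + 4(1−p) = −6p + 4; against Low: 6p + 0(1−p) = 6p.
Setting these equal: −6p + 4 = 6p ⇒ −12p = -4 ⇒ p = 1/3, and the value is (-6)·(1/3) + 4 = 2.
For Firm B: with q = P(High), equating Enter's and Stay's payoffs gives −8q + 6 = 4q ⇒ q = 1/2.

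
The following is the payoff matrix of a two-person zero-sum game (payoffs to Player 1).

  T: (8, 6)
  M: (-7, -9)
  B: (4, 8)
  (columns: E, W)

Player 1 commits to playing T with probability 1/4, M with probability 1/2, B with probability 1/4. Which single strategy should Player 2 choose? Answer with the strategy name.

W

If Player 2 plays E, Player 1's expected payoff is (1/4)·8 + (1/2)·(-7) + (1/4)·4 = -1/2.
If Player 2 plays W, Player 1's expected payoff is (1/4)·6 + (1/2)·(-9) + (1/4)·8 = -1.
Player 2 minimizes Player 1's payoff; the smallest is -1, so the best response is W.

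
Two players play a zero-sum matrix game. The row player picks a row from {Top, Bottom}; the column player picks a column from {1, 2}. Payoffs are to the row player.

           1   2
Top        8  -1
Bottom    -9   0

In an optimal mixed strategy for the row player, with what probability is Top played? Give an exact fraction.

Row minima: Top → -1, Bottom → -9; maximin = -1.
Column maxima: 1 → 8, 2 → 0; minimax = 0.
-1 ≠ 0, so there is no saddle point; optimal play is mixed.
Let the row player play Top with probability p. Expected payoff against 1: 8p + (-9)(1−p) = 17p − 9; against 2: (-1)p + 0(1−p) = −p.
Setting these equal: 17p − 9 = −p ⇒ 18p = 9 ⇒ p = 1/2, and the value is (17)·(1/2) − 9 = -1/2.
For the column player: with q = P(1), equating Top's and Bottom's payoffs gives 9q − 1 = −9q ⇒ q = 1/18.

1/2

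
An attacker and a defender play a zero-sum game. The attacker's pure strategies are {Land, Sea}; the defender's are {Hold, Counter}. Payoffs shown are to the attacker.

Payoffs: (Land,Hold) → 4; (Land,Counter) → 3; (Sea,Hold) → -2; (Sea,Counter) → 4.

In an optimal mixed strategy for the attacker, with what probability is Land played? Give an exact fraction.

6/7

Row minima: Land → 3, Sea → -2; maximin = 3.
Column maxima: Hold → 4, Counter → 4; minimax = 4.
3 ≠ 4, so there is no saddle point; optimal play is mixed.
Let the attacker play Land with probability p. Expected payoff against Hold: 4p + (-2)(1−p) = 6p − 2; against Counter: 3p + 4(1−p) = −p + 4.
Setting these equal: 6p − 2 = −p + 4 ⇒ 7p = 6 ⇒ p = 6/7, and the value is (6)·(6/7) − 2 = 22/7.
For the defender: with q = P(Hold), equating Land's and Sea's payoffs gives q + 3 = −6q + 4 ⇒ q = 1/7.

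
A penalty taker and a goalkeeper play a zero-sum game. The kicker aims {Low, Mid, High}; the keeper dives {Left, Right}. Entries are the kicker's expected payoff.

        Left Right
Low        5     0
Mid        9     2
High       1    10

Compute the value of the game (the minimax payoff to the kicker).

Row minima: Low → 0, Mid → 2, High → 1; maximin = 2.
Column maxima: Left → 9, Right → 10; minimax = 9.
2 ≠ 9, so there is no saddle point; optimal play is mixed.
Low is strictly dominated by Mid, so the kicker never plays it.
On the remaining 2×2 (Mid, High vs Left, Right):
Let the kicker play Mid with probability p. Expected payoff against Left: 9p + 1(1−p) = 8p + 1; against Right: 2p + 10(1−p) = −8p + 10.
Setting these equal: 8p + 1 = −8p + 10 ⇒ 16p = 9 ⇒ p = 9/16, and the value is (8)·(9/16) + 1 = 11/2.
For the keeper: with q = P(Left), equating Mid's and High's payoffs gives 7q + 2 = −9q + 10 ⇒ q = 1/2.

11/2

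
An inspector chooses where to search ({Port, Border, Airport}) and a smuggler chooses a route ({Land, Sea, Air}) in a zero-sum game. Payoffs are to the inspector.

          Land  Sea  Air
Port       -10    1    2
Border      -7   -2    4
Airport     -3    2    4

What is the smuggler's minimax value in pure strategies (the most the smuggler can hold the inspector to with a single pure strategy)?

-3

Column maxima: Land → -3, Sea → 2, Air → 4.
The smallest of these is -3.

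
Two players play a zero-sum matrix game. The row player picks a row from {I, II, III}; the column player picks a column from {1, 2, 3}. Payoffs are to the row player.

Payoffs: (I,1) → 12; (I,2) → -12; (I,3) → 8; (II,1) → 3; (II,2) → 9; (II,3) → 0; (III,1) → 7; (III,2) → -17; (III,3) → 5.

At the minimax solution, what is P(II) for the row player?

Row minima: I → -12, II → 0, III → -17; maximin = 0.
Column maxima: 1 → 12, 2 → 9, 3 → 8; minimax = 8.
0 ≠ 8, so there is no saddle point; optimal play is mixed.
III is strictly dominated by I, so the row player never plays it.
1 is strictly dominated by 3 (it gives the row player strictly more in every row), so the column player never plays it.
On the remaining 2×2 (I, II vs 2, 3):
Let the row player play I with probability p. Expected payoff against 2: (-12)p + 9(1−p) = −21p + 9; against 3: 8p + 0(1−p) = 8p.
Setting these equal: −21p + 9 = 8p ⇒ −29p = -9 ⇒ p = 9/29, and the value is (-21)·(9/29) + 9 = 72/29.
For the column player: with q = P(2), equating I's and II's payoffs gives −20q + 8 = 9q ⇒ q = 8/29.

20/29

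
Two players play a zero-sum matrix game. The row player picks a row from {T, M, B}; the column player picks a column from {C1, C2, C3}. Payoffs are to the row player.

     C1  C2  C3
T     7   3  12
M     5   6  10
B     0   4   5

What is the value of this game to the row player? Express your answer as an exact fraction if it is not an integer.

Row minima: T → 3, M → 5, B → 0; maximin = 5.
Column maxima: C1 → 7, C2 → 6, C3 → 12; minimax = 6.
5 ≠ 6, so there is no saddle point; optimal play is mixed.
B is strictly dominated by M, so the row player never plays it.
C3 is strictly dominated by C1 (it gives the row player strictly more in every row), so the column player never plays it.
On the remaining 2×2 (T, M vs C1, C2):
Let the row player play T with probability p. Expected payoff against C1: 7p + 5(1−p) = 2p + 5; against C2: 3p + 6(1−p) = −3p + 6.
Setting these equal: 2p + 5 = −3p + 6 ⇒ 5p = 1 ⇒ p = 1/5, and the value is (2)·(1/5) + 5 = 27/5.
For the column player: with q = P(C1), equating T's and M's payoffs gives 4q + 3 = −q + 6 ⇒ q = 3/5.

27/5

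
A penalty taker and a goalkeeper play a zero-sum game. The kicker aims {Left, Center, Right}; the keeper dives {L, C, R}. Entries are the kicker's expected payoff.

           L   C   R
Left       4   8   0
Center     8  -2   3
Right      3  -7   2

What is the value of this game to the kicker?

Row minima: Left → 0, Center → -2, Right → -7; maximin = 0.
Column maxima: L → 8, C → 8, R → 3; minimax = 3.
0 ≠ 3, so there is no saddle point; optimal play is mixed.
Right is strictly dominated by Center, so the kicker never plays it.
L is strictly dominated by R (it gives the kicker strictly more in every row), so the keeper never plays it.
On the remaining 2×2 (Left, Center vs C, R):
Let the kicker play Left with probability p. Expected payoff against C: 8p + (-2)(1−p) = 10p − 2; against R: 0p + 3(1−p) = −3p + 3.
Setting these equal: 10p − 2 = −3p + 3 ⇒ 13p = 5 ⇒ p = 5/13, and the value is (10)·(5/13) − 2 = 24/13.
For the keeper: with q = P(C), equating Left's and Center's payoffs gives 8q = −5q + 3 ⇒ q = 3/13.

24/13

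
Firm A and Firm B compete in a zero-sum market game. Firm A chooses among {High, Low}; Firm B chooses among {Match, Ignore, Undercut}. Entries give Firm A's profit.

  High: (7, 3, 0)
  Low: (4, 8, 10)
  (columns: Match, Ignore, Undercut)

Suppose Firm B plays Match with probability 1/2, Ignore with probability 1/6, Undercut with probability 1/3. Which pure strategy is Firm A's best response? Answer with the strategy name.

Low

Expected payoff of High: (1/2)·7 + (1/6)·3 + (1/3)·0 = 4.
Expected payoff of Low: (1/2)·4 + (1/6)·8 + (1/3)·10 = 20/3.
The largest is 20/3, so Firm A's best response is Low.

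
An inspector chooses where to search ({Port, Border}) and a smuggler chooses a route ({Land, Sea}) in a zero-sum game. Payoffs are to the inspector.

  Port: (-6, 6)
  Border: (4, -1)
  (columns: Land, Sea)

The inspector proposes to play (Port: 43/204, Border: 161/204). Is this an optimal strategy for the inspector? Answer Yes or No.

Against Land this mix gives (43/204)·(-6) + (161/204)·4 = 193/102.
Against Sea this mix gives (43/204)·6 + (161/204)·(-1) = 97/204.
The smuggler will play Sea, holding the inspector to 97/204. Shifting weight toward the row that does better against Sea would raise this floor (the equalizing mix achieves 18/17 against both Sea and Land), so the proposed strategy is not optimal.

No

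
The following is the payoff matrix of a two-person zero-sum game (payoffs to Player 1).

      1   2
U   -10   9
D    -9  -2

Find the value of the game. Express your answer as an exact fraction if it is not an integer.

Row minima: U → -10, D → -9; maximin = -9.
Column maxima: 1 → -9, 2 → 9; minimax = -9.
Since maximin = minimax = -9, there is a saddle point and the value is -9.

-9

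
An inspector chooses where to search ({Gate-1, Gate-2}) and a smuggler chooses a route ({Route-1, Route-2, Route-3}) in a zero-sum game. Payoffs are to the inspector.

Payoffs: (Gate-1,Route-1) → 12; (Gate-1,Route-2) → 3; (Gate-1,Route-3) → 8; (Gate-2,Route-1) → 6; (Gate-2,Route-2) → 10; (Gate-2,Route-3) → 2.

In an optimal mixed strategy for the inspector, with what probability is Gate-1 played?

8/13

Row minima: Gate-1 → 3, Gate-2 → 2; maximin = 3.
Column maxima: Route-1 → 12, Route-2 → 10, Route-3 → 8; minimax = 8.
3 ≠ 8, so there is no saddle point; optimal play is mixed.
Route-1 is strictly dominated by Route-3 (it gives the inspector strictly more in every row), so the smuggler never plays it.
On the remaining 2×2 (Gate-1, Gate-2 vs Route-2, Route-3):
Let the inspector play Gate-1 with probability p. Expected payoff against Route-2: 3p + 10(1−p) = −7p + 10; against Route-3: 8p + 2(1−p) = 6p + 2.
Setting these equal: −7p + 10 = 6p + 2 ⇒ −13p = -8 ⇒ p = 8/13, and the value is (-7)·(8/13) + 10 = 74/13.
For the smuggler: with q = P(Route-2), equating Gate-1's and Gate-2's payoffs gives −5q + 8 = 8q + 2 ⇒ q = 6/13.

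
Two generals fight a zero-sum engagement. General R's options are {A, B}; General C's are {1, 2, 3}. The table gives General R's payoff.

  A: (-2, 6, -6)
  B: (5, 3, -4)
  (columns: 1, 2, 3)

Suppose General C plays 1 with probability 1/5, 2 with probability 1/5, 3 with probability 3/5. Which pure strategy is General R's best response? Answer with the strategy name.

B

Expected payoff of A: (1/5)·(-2) + (1/5)·6 + (3/5)·(-6) = -14/5.
Expected payoff of B: (1/5)·5 + (1/5)·3 + (3/5)·(-4) = -4/5.
The largest is -4/5, so General R's best response is B.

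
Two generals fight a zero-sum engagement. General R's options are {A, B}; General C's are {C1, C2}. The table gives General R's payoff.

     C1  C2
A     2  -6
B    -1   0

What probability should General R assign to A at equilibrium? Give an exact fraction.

1/9

Row minima: A → -6, B → -1; maximin = -1.
Column maxima: C1 → 2, C2 → 0; minimax = 0.
-1 ≠ 0, so there is no saddle point; optimal play is mixed.
Let General R play A with probability p. Expected payoff against C1: 2p + (-1)(1−p) = 3p − 1; against C2: (-6)p + 0(1−p) = −6p.
Setting these equal: 3p − 1 = −6p ⇒ 9p = 1 ⇒ p = 1/9, and the value is (3)·(1/9) − 1 = -2/3.
For General C: with q = P(C1), equating A's and B's payoffs gives 8q − 6 = −q ⇒ q = 2/3.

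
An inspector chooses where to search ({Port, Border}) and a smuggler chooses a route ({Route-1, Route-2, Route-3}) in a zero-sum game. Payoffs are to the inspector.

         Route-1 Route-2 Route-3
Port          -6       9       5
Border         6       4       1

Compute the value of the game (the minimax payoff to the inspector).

9/4

Row minima: Port → -6, Border → 1; maximin = 1.
Column maxima: Route-1 → 6, Route-2 → 9, Route-3 → 5; minimax = 5.
1 ≠ 5, so there is no saddle point; optimal play is mixed.
Route-2 is strictly dominated by Route-3 (it gives the inspector strictly more in every row), so the smuggler never plays it.
On the remaining 2×2 (Port, Border vs Route-1, Route-3):
Let the inspector play Port with probability p. Expected payoff against Route-1: (-6)p + 6(1−p) = −12p + 6; against Route-3: 5p + 1(1−p) = 4p + 1.
Setting these equal: −12p + 6 = 4p + 1 ⇒ −16p = -5 ⇒ p = 5/16, and the value is (-12)·(5/16) + 6 = 9/4.
For the smuggler: with q = P(Route-1), equating Port's and Border's payoffs gives −11q + 5 = 5q + 1 ⇒ q = 1/4.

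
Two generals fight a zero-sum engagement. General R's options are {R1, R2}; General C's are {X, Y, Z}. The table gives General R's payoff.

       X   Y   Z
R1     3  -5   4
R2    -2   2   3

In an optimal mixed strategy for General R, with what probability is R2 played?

Row minima: R1 → -5, R2 → -2; maximin = -2.
Column maxima: X → 3, Y → 2, Z → 4; minimax = 2.
-2 ≠ 2, so there is no saddle point; optimal play is mixed.
Z is strictly dominated by X (it gives General R strictly more in every row), so General C never plays it.
On the remaining 2×2 (R1, R2 vs X, Y):
Let General R play R1 with probability p. Expected payoff against X: 3p + (-2)(1−p) = 5p − 2; against Y: (-5)p + 2(1−p) = −7p + 2.
Setting these equal: 5p − 2 = −7p + 2 ⇒ 12p = 4 ⇒ p = 1/3, and the value is (5)·(1/3) − 2 = -1/3.
For General C: with q = P(X), equating R1's and R2's payoffs gives 8q − 5 = −4q + 2 ⇒ q = 7/12.

2/3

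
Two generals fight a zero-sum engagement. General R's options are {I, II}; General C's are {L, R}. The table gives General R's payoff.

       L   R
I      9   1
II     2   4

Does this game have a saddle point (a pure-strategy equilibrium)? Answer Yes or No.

Row minima: I → 1, II → 2; maximin = 2.
Column maxima: L → 9, R → 4; minimax = 4.
2 ≠ 4, so no pure-strategy equilibrium exists.

No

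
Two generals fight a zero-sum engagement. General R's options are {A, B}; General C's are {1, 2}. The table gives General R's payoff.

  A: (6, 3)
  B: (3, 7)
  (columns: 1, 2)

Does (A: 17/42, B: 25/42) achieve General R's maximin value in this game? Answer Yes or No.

No

Against 1 this mix gives (17/42)·6 + (25/42)·3 = 59/14.
Against 2 this mix gives (17/42)·3 + (25/42)·7 = 113/21.
General C will play 1, holding General R to 59/14. Shifting weight toward the row that does better against 1 would raise this floor (the equalizing mix achieves 33/7 against both 1 and 2), so the proposed strategy is not optimal.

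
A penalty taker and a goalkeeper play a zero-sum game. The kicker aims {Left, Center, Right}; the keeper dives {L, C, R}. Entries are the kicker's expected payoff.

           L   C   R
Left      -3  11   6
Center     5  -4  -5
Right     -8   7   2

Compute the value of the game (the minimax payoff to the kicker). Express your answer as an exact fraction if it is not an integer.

15/19

Row minima: Left → -3, Center → -5, Right → -8; maximin = -3.
Column maxima: L → 5, C → 11, R → 6; minimax = 5.
-3 ≠ 5, so there is no saddle point; optimal play is mixed.
Right is strictly dominated by Left, so the kicker never plays it.
C is strictly dominated by R (it gives the kicker strictly more in every row), so the keeper never plays it.
On the remaining 2×2 (Left, Center vs L, R):
Let the kicker play Left with probability p. Expected payoff against L: (-3)p + 5(1−p) = −8p + 5; against R: 6p + (-5)(1−p) = 11p − 5.
Setting these equal: −8p + 5 = 11p − 5 ⇒ −19p = -10 ⇒ p = 10/19, and the value is (-8)·(10/19) + 5 = 15/19.
For the keeper: with q = P(L), equating Left's and Center's payoffs gives −9q + 6 = 10q − 5 ⇒ q = 11/19.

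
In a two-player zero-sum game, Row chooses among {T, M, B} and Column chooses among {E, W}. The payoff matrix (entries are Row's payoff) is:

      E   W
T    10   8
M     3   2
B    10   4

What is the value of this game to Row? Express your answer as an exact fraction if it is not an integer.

8

Row minima: T → 8, M → 2, B → 4; maximin = 8.
Column maxima: E → 10, W → 8; minimax = 8.
Since maximin = minimax = 8, there is a saddle point and the value is 8.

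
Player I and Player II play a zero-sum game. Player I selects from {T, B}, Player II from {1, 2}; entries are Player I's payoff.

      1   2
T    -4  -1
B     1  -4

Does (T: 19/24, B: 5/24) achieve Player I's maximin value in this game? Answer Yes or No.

No

Against 1 this mix gives (19/24)·(-4) + (5/24)·1 = -71/24.
Against 2 this mix gives (19/24)·(-1) + (5/24)·(-4) = -13/8.
Player II will play 1, holding Player I to -71/24. Shifting weight toward the row that does better against 1 would raise this floor (the equalizing mix achieves -17/8 against both 1 and 2), so the proposed strategy is not optimal.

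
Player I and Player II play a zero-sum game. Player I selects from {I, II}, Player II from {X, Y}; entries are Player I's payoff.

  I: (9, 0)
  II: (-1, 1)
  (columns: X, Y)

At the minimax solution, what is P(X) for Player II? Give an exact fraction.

1/11

Row minima: I → 0, II → -1; maximin = 0.
Column maxima: X → 9, Y → 1; minimax = 1.
0 ≠ 1, so there is no saddle point; optimal play is mixed.
Let Player I play I with probability p. Expected payoff against X: 9p + (-1)(1−p) = 10p − 1; against Y: 0p + 1(1−p) = −p + 1.
Setting these equal: 10p − 1 = −p + 1 ⇒ 11p = 2 ⇒ p = 2/11, and the value is (10)·(2/11) − 1 = 9/11.
For Player II: with q = P(X), equating I's and II's payoffs gives 9q = −2q + 1 ⇒ q = 1/11.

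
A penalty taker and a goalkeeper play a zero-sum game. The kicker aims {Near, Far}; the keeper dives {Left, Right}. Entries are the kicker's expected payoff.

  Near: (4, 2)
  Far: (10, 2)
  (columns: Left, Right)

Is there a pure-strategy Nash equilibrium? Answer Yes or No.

Yes

Row minima: Near → 2, Far → 2; maximin = 2.
Column maxima: Left → 10, Right → 2; minimax = 2.
maximin = minimax = 2, so a saddle point exists.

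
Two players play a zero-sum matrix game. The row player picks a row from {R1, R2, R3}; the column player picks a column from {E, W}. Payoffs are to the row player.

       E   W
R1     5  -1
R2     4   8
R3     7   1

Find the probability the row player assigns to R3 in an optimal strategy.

Row minima: R1 → -1, R2 → 4, R3 → 1; maximin = 4.
Column maxima: E → 7, W → 8; minimax = 7.
4 ≠ 7, so there is no saddle point; optimal play is mixed.
R1 is strictly dominated by R3, so the row player never plays it.
On the remaining 2×2 (R2, R3 vs E, W):
Let the row player play R2 with probability p. Expected payoff against E: 4p + 7(1−p) = −3p + 7; against W: 8p + 1(1−p) = 7p + 1.
Setting these equal: −3p + 7 = 7p + 1 ⇒ −10p = -6 ⇒ p = 3/5, and the value is (-3)·(3/5) + 7 = 26/5.
For the column player: with q = P(E), equating R2's and R3's payoffs gives −4q + 8 = 6q + 1 ⇒ q = 7/10.

2/5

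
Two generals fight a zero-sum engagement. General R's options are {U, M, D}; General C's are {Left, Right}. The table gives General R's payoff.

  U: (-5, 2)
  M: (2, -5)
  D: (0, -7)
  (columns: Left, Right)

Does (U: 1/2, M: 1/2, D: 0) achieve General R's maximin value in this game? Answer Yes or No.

Against Left this mix gives (1/2)·(-5) + (1/2)·2 = -3/2.
Against Right this mix gives (1/2)·2 + (1/2)·(-5) = -3/2.
All of General C's active replies (Left, Right) yield -3/2, and no column does worse for General R. The mix makes General C indifferent and guarantees -3/2, so it is optimal.

Yes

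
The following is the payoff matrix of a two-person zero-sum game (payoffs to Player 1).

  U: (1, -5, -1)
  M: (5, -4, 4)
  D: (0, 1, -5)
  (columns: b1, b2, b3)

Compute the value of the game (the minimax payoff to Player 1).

Row minima: U → -5, M → -4, D → -5; maximin = -4.
Column maxima: b1 → 5, b2 → 1, b3 → 4; minimax = 1.
-4 ≠ 1, so there is no saddle point; optimal play is mixed.
U is strictly dominated by M, so Player 1 never plays it.
b1 is strictly dominated by b3 (it gives Player 1 strictly more in every row), so Player 2 never plays it.
On the remaining 2×2 (M, D vs b2, b3):
Let Player 1 play M with probability p. Expected payoff against b2: (-4)p + 1(1−p) = −5p + 1; against b3: 4p + (-5)(1−p) = 9p − 5.
Setting these equal: −5p + 1 = 9p − 5 ⇒ −14p = -6 ⇒ p = 3/7, and the value is (-5)·(3/7) + 1 = -8/7.
For Player 2: with q = P(b2), equating M's and D's payoffs gives −8q + 4 = 6q − 5 ⇒ q = 9/14.

-8/7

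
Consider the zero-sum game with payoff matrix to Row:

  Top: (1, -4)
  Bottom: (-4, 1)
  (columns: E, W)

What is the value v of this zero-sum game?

Row minima: Top → -4, Bottom → -4; maximin = -4.
Column maxima: E → 1, W → 1; minimax = 1.
-4 ≠ 1, so there is no saddle point; optimal play is mixed.
Let Row play Top with probability p. Expected payoff against E: 1p + (-4)(1−p) = 5p − 4; against W: (-4)p + 1(1−p) = −5p + 1.
Setting these equal: 5p − 4 = −5p + 1 ⇒ 10p = 5 ⇒ p = 1/2, and the value is (5)·(1/2) − 4 = -3/2.
For Column: with q = P(E), equating Top's and Bottom's payoffs gives 5q − 4 = −5q + 1 ⇒ q = 1/2.

-3/2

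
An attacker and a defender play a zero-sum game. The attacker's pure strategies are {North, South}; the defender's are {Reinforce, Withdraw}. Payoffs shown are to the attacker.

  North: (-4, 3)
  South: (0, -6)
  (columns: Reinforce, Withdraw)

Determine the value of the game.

Row minima: North → -4, South → -6; maximin = -4.
Column maxima: Reinforce → 0, Withdraw → 3; minimax = 0.
-4 ≠ 0, so there is no saddle point; optimal play is mixed.
Let the attacker play North with probability p. Expected payoff against Reinforce: (-4)p + 0(1−p) = −4p; against Withdraw: 3p + (-6)(1−p) = 9p − 6.
Setting these equal: −4p = 9p − 6 ⇒ −13p = -6 ⇒ p = 6/13, and the value is (-4)·(6/13) = -24/13.
For the defender: with q = P(Reinforce), equating North's and South's payoffs gives −7q + 3 = 6q − 6 ⇒ q = 9/13.

-24/13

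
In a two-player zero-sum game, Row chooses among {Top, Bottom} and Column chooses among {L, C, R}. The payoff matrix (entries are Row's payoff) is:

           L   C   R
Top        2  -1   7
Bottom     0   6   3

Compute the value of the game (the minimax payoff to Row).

Row minima: Top → -1, Bottom → 0; maximin = 0.
Column maxima: L → 2, C → 6, R → 7; minimax = 2.
0 ≠ 2, so there is no saddle point; optimal play is mixed.
R is strictly dominated by L (it gives Row strictly more in every row), so Column never plays it.
On the remaining 2×2 (Top, Bottom vs L, C):
Let Row play Top with probability p. Expected payoff against L: 2p + 0(1−p) = 2p; against C: (-1)p + 6(1−p) = −7p + 6.
Setting these equal: 2p = −7p + 6 ⇒ 9p = 6 ⇒ p = 2/3, and the value is (2)·(2/3) = 4/3.
For Column: with q = P(L), equating Top's and Bottom's payoffs gives 3q − 1 = −6q + 6 ⇒ q = 7/9.

4/3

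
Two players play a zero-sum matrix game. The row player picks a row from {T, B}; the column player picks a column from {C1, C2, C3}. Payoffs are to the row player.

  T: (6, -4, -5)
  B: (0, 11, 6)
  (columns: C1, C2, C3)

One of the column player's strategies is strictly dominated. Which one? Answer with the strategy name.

C2

C3 holds the row player's payoff strictly below C2 in every row: -5 < -4, 6 < 11.
So C2 is strictly dominated for the column player.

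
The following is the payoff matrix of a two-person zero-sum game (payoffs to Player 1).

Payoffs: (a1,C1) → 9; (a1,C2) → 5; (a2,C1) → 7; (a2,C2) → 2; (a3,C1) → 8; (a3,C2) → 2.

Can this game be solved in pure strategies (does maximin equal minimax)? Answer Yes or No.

Row minima: a1 → 5, a2 → 2, a3 → 2; maximin = 5.
Column maxima: C1 → 9, C2 → 5; minimax = 5.
maximin = minimax = 5, so a saddle point exists.

Yes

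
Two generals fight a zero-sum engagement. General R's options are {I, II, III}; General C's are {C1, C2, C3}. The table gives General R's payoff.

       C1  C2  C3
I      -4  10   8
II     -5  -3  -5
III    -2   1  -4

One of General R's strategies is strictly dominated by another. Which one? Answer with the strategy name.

II

I gives a strictly higher payoff than II against every column: -4 > -5, 10 > -3, 8 > -5.
So II is strictly dominated and General R never plays it.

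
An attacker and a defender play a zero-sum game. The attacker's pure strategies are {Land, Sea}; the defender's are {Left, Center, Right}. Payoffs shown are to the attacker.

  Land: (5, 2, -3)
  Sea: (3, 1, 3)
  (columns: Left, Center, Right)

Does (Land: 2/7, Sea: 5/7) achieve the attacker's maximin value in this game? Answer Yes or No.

Against Left this mix gives (2/7)·5 + (5/7)·3 = 25/7.
Against Center this mix gives (2/7)·2 + (5/7)·1 = 9/7.
Against Right this mix gives (2/7)·(-3) + (5/7)·3 = 9/7.
All of the defender's active replies (Center, Right) yield 9/7, and no column does worse for the attacker. The mix makes the defender indifferent and guarantees 9/7, so it is optimal.

Yes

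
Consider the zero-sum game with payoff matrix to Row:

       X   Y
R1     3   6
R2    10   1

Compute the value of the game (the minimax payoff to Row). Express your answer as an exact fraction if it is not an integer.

19/4

Row minima: R1 → 3, R2 → 1; maximin = 3.
Column maxima: X → 10, Y → 6; minimax = 6.
3 ≠ 6, so there is no saddle point; optimal play is mixed.
Let Row play R1 with probability p. Expected payoff against X: 3p + 10(1−p) = −7p + 10; against Y: 6p + 1(1−p) = 5p + 1.
Setting these equal: −7p + 10 = 5p + 1 ⇒ −12p = -9 ⇒ p = 3/4, and the value is (-7)·(3/4) + 10 = 19/4.
For Column: with q = P(X), equating R1's and R2's payoffs gives −3q + 6 = 9q + 1 ⇒ q = 5/12.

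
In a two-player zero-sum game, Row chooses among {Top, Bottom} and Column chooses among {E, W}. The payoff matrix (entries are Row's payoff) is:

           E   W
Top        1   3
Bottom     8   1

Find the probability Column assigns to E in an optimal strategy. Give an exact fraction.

Row minima: Top → 1, Bottom → 1; maximin = 1.
Column maxima: E → 8, W → 3; minimax = 3.
1 ≠ 3, so there is no saddle point; optimal play is mixed.
Let Row play Top with probability p. Expected payoff against E: 1p + 8(1−p) = −7p + 8; against W: 3p + 1(1−p) = 2p + 1.
Setting these equal: −7p + 8 = 2p + 1 ⇒ −9p = -7 ⇒ p = 7/9, and the value is (-7)·(7/9) + 8 = 23/9.
For Column: with q = P(E), equating Top's and Bottom's payoffs gives −2q + 3 = 7q + 1 ⇒ q = 2/9.

2/9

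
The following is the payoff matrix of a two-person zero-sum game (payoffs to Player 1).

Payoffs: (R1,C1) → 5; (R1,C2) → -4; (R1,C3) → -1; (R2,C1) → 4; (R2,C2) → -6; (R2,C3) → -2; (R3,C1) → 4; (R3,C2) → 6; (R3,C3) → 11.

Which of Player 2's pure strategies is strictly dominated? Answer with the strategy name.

C3

C2 holds Player 1's payoff strictly below C3 in every row: -4 < -1, -6 < -2, 6 < 11.
So C3 is strictly dominated for Player 2.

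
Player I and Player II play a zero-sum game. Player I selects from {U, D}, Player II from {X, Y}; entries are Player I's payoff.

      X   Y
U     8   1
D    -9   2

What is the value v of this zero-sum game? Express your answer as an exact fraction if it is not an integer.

25/18

Row minima: U → 1, D → -9; maximin = 1.
Column maxima: X → 8, Y → 2; minimax = 2.
1 ≠ 2, so there is no saddle point; optimal play is mixed.
Let Player I play U with probability p. Expected payoff against X: 8p + (-9)(1−p) = 17p − 9; against Y: 1p + 2(1−p) = −p + 2.
Setting these equal: 17p − 9 = −p + 2 ⇒ 18p = 11 ⇒ p = 11/18, and the value is (17)·(11/18) − 9 = 25/18.
For Player II: with q = P(X), equating U's and D's payoffs gives 7q + 1 = −11q + 2 ⇒ q = 1/18.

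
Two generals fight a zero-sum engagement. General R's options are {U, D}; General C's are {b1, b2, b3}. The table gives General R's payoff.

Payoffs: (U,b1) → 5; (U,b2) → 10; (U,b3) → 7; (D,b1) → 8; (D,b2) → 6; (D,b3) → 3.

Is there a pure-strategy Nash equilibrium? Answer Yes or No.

No

Row minima: U → 5, D → 3; maximin = 5.
Column maxima: b1 → 8, b2 → 10, b3 → 7; minimax = 7.
5 ≠ 7, so no pure-strategy equilibrium exists.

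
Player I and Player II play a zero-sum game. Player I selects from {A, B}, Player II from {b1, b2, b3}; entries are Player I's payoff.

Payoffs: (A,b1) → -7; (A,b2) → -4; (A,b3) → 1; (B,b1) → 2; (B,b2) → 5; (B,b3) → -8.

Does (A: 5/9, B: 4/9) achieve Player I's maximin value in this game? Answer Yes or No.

Against b1 this mix gives (5/9)·(-7) + (4/9)·2 = -3.
Against b2 this mix gives (5/9)·(-4) + (4/9)·5 = 0.
Against b3 this mix gives (5/9)·1 + (4/9)·(-8) = -3.
All of Player II's active replies (b1, b3) yield -3, and no column does worse for Player I. The mix makes Player II indifferent and guarantees -3, so it is optimal.

Yes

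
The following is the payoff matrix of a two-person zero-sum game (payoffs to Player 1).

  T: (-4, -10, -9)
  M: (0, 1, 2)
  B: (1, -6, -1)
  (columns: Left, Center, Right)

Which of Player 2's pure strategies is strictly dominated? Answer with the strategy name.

Right

Center holds Player 1's payoff strictly below Right in every row: -10 < -9, 1 < 2, -6 < -1.
So Right is strictly dominated for Player 2.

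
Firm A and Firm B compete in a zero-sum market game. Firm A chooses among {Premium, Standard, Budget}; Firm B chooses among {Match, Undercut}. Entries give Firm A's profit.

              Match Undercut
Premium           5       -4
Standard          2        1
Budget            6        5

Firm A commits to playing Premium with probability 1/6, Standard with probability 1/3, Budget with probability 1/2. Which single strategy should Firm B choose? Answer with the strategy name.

Undercut

If Firm B plays Match, Firm A's expected payoff is (1/6)·5 + (1/3)·2 + (1/2)·6 = 9/2.
If Firm B plays Undercut, Firm A's expected payoff is (1/6)·(-4) + (1/3)·1 + (1/2)·5 = 13/6.
Firm B minimizes Firm A's payoff; the smallest is 13/6, so the best response is Undercut.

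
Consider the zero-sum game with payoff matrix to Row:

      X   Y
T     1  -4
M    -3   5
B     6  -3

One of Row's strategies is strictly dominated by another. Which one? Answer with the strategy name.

T

B gives a strictly higher payoff than T against every column: 6 > 1, -3 > -4.
So T is strictly dominated and Row never plays it.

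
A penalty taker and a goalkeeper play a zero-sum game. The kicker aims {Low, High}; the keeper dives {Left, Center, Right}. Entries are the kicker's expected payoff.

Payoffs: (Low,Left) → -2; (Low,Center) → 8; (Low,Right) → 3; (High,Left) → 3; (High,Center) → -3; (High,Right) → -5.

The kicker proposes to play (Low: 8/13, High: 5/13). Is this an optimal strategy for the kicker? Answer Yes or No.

Yes

Against Left this mix gives (8/13)·(-2) + (5/13)·3 = -1/13.
Against Center this mix gives (8/13)·8 + (5/13)·(-3) = 49/13.
Against Right this mix gives (8/13)·3 + (5/13)·(-5) = -1/13.
All of the keeper's active replies (Left, Right) yield -1/13, and no column does worse for the kicker. The mix makes the keeper indifferent and guarantees -1/13, so it is optimal.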